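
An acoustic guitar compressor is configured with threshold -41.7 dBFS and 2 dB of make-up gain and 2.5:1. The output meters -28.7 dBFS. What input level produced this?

Stripping the +2 dB make-up gives -30.7 dBFS at the gain stage.
Post-compression overshoot = -30.7 − (-41.7) = 11 dB.
Undo the ratio: input overshoot = 11 × 2.5 = 27.5 dB, giving input = -14.2 dBFS.

-14.2 dBFS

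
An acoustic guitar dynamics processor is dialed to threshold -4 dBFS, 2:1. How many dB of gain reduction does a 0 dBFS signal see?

2 dB

0 dBFS exceeds the threshold by 4 dB.
At 2:1, output sits 4/2 = 2 dB above threshold.
So the signal is attenuated by 4 − 2 = 2 dB.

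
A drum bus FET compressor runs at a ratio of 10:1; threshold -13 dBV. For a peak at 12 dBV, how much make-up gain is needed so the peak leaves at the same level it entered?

The peak compresses to -13 + 25/10 = -10.5 dBV.
To reach 12 dBV requires 12 − (-10.5) = 22.5 dB of make-up.

22.5 dB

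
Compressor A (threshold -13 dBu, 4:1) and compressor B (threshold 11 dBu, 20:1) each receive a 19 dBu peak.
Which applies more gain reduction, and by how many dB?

A: GR = 32 − 32/4 = 24 dB.
B: GR = 8 − 8/20 = 7.6 dB.
Difference: 16.4 dB in favour of A.

A, by 16.4 dB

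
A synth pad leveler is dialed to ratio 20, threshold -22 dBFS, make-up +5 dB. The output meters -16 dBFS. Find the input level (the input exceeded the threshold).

Remove make-up: -16 − 5 = -21 dBFS.
The compressed level sits -21 − (-22) = 1 dB over threshold.
Undo the ratio: input overshoot = 1 × 20 = 20 dB, giving input = -2 dBFS.

-2 dBFS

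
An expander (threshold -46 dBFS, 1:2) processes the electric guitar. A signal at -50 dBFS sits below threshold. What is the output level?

The input is 4 dB below the -46 dBFS threshold.
A 1:2 expander multiplies undershoot by 2: 4 × 2 = 8 dB below threshold.
Output = -46 − 8 = -54 dBFS.

-54 dBFS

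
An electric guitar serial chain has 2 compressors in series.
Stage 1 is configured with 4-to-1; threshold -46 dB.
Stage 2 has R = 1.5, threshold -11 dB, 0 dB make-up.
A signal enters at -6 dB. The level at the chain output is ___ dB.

Stage 1: overshoot 40 dB → 40/4 = 10 dB → -36 dB.
Stage 2: -36 dB ≤ -11 dB, so stage 2 doesn't engage; output -36 dB.

-36 dB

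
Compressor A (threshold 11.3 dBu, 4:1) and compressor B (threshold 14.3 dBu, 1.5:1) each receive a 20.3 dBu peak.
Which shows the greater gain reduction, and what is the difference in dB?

A: 9 dB over, compressed to 2.25 dB over, so 6.75 dB of GR.
B: 6 dB over, compressed to 4 dB over, so 2 dB of GR.
A reduces 4.75 dB more.

A, by 4.75 dB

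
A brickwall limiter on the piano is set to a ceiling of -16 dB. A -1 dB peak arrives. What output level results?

The limiter clamps the peak to its -16 dB ceiling.

-16 dB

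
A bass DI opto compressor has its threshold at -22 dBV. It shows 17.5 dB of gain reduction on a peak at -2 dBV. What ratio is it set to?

Input overshoot = -2 − (-22) = 20 dB.
Output overshoot = 20 − 17.5 = 2.5 dB.
Ratio = input overshoot / output overshoot = 20 / 2.5 = 8.

8:1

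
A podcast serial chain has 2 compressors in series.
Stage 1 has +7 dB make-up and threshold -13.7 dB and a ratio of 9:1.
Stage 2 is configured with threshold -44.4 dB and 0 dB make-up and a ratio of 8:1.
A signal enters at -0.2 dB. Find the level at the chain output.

-39.5 dB

Stage 1: -0.2 dB is 13.5 dB over -13.7 dB; at 9:1 that becomes 1.5 dB over, giving -12.2 dB; +7 dB make-up → -5.2 dB.
Stage 2: -5.2 dB is 39.2 dB over -44.4 dB; at 8:1 that becomes 4.9 dB over, giving -39.5 dB.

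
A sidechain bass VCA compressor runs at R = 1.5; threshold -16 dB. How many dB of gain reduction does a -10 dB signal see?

Overshoot = -10 − (-16) = 6 dB.
A 1.5:1 ratio leaves 4 dB of that excess.
Gain reduction = 6 − 4 = 2 dB.

2 dB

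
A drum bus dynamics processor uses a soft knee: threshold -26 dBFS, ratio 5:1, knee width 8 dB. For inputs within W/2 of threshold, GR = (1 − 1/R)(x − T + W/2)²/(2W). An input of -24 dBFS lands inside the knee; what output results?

-25.8 dBFS

x − T + W/2 = -24 − (-26) + 4 = 6.
GR = (1 − 1/5) × 6² / 16 = 0.8 × 36 / 16 = 1.8 dB.
Output = -24 − 1.8 = -25.8 dBFS.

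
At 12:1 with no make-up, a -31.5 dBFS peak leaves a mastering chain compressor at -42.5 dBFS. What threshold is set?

Let T be the threshold. Output overshoot = (input overshoot)/R, so -42.5 − T = (-31.5 − T)/12.
12·(-42.5 − T) = -31.5 − T → 11·T = -510 − (-31.5) = -478.5.
T = -478.5/11 = -43.5 dBFS.

-43.5 dBFS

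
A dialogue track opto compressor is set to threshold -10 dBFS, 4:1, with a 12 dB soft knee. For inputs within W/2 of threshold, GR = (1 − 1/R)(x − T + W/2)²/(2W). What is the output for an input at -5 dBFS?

-8.78125 dBFS

x − T + W/2 = -5 − (-10) + 6 = 11.
GR = (1 − 1/4) × 11² / 24 = 0.75 × 121 / 24 = 3.78125 dB.
Output = -5 − 3.78125 = -8.78125 dBFS.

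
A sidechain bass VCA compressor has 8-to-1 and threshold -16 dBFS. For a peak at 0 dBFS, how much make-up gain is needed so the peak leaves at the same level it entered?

The peak compresses to -16 + 16/8 = -14 dBFS.
To reach 0 dBFS requires 0 − (-14) = 14 dB of make-up.

14 dB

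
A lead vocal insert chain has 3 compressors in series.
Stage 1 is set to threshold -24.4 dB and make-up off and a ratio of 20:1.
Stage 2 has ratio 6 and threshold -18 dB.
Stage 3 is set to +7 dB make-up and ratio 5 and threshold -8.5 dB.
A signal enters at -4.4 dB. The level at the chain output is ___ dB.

Stage 1: overshoot 20 dB → 20/20 = 1 dB → -23.4 dB.
Stage 2: -23.4 dB is at or below the -18 dB threshold — no compression; output -23.4 dB.
Stage 3: -23.4 dB is at or below the -8.5 dB threshold — no compression; make-up brings it to -16.4 dB.

-16.4 dB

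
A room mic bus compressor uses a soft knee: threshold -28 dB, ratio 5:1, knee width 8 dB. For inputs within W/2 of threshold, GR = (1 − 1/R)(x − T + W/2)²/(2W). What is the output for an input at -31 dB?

-31.05 dB

x − T + W/2 = -31 − (-28) + 4 = 1.
GR = (1 − 1/5) × 1² / 16 = 0.8 × 1 / 16 = 0.05 dB.
Output = -31 − 0.05 = -31.05 dB.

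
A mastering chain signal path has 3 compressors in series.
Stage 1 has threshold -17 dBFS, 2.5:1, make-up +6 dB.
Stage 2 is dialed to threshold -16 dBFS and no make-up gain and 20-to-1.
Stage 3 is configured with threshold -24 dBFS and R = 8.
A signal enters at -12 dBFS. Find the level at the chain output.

Stage 1: overshoot 5 dB → 5/2.5 = 2 dB → -15 dBFS; +6 dB make-up → -9 dBFS.
Stage 2: overshoot 7 dB → 7/20 = 0.35 dB → -15.65 dBFS.
Stage 3: 8.35 dB above -24 dBFS, reduced 8:1 to 1.04375 dB above → -22.95625 dBFS.

-22.95625 dBFS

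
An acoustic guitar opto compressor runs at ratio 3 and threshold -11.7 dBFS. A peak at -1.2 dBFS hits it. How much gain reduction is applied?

7 dB

Overshoot = -1.2 − (-11.7) = 10.5 dB.
At 3:1, output sits 10.5/3 = 3.5 dB above threshold.
Gain reduction = 10.5 − 3.5 = 7 dB.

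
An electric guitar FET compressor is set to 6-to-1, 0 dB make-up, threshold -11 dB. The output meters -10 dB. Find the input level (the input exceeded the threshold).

Post-compression overshoot = -10 − (-11) = 1 dB.
Input overshoot = R × output overshoot = 6 dB → input = -11 + 6 = -5 dB.

-5 dB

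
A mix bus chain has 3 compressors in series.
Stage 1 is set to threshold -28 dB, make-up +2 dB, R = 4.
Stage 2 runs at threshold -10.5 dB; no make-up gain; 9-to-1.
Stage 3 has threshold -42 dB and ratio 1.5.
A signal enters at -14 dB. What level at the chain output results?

Stage 1: 14 dB above -28 dB, reduced 4:1 to 3.5 dB above → -24.5 dB; +2 dB make-up → -22.5 dB.
Stage 2: -22.5 dB ≤ -10.5 dB, so stage 2 doesn't engage; output -22.5 dB.
Stage 3: -22.5 dB is 19.5 dB over -42 dB; at 1.5:1 that becomes 13 dB over, giving -29 dB.

-29 dB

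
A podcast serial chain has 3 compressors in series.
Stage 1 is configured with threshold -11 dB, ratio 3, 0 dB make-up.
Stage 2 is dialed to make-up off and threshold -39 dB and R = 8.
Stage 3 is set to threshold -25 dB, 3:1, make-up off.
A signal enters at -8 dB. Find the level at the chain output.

-35.375 dB

Stage 1: 3 dB above -11 dB, reduced 3:1 to 1 dB above → -10 dB.
Stage 2: overshoot 29 dB → 29/8 = 3.625 dB → -35.375 dB.
Stage 3: -35.375 dB ≤ -25 dB, so stage 3 doesn't engage; output -35.375 dB.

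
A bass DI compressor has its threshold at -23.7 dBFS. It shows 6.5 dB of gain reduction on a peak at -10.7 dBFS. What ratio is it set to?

Input overshoot = -10.7 − (-23.7) = 13 dB.
Output overshoot = 13 − 6.5 = 6.5 dB.
Ratio = input overshoot / output overshoot = 13 / 6.5 = 2.

2:1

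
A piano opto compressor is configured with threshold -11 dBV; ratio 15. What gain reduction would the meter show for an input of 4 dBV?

4 dBV exceeds the threshold by 15 dB.
After 15:1 compression the overshoot becomes 15/15 = 1 dB.
So the signal is attenuated by 15 − 1 = 14 dB.

14 dB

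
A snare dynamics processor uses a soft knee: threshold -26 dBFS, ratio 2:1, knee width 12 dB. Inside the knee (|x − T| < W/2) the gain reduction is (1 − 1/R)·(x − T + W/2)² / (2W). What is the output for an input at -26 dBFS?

-26.75 dBFS

x − T + W/2 = -26 − (-26) + 6 = 6.
GR = (1 − 1/2) × 6² / 24 = 0.5 × 36 / 24 = 0.75 dB.
Output = -26 − 0.75 = -26.75 dBFS.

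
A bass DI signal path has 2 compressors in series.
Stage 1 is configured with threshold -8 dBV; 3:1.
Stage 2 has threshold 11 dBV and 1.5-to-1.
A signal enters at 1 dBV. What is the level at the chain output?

-5 dBV

Stage 1: 1 dBV is 9 dB over -8 dBV; at 3:1 that becomes 3 dB over, giving -5 dBV.
Stage 2: -5 dBV is at or below the 11 dBV threshold — no compression; output -5 dBV.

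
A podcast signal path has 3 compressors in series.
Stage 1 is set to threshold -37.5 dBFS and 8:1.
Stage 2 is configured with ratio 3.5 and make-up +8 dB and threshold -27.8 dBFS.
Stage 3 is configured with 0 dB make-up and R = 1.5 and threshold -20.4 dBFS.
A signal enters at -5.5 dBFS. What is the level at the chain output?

Stage 1: overshoot 32 dB → 32/8 = 4 dB → -33.5 dBFS.
Stage 2: -33.5 dBFS is at or below the -27.8 dBFS threshold — no compression; make-up brings it to -25.5 dBFS.
Stage 3: -25.5 dBFS is at or below the -20.4 dBFS threshold — no compression; output -25.5 dBFS.

-25.5 dBFS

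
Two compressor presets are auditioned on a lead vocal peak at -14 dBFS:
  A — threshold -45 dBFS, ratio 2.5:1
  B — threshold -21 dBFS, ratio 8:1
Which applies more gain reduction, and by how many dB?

A: 31 dB over, compressed to 12.4 dB over, so 18.6 dB of GR.
B: 7 dB over, compressed to 0.875 dB over, so 6.125 dB of GR.
A applies 12.475 dB more gain reduction.

A, by 12.475 dB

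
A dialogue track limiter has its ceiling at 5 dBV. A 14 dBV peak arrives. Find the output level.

At ∞:1, everything above 5 dBV is held at the ceiling.

5 dBV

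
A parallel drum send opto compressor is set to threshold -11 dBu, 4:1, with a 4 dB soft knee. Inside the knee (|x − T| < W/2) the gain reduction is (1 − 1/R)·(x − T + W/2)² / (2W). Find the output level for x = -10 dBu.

x − T + W/2 = -10 − (-11) + 2 = 3.
GR = (1 − 1/4) × 3² / 8 = 0.75 × 9 / 8 = 0.84375 dB.
Output = -10 − 0.84375 = -10.84375 dBu.

-10.84375 dBu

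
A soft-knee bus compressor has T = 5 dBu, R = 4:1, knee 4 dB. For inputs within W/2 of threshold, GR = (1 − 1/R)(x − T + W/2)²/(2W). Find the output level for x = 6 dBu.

5.15625 dBu

x − T + W/2 = 6 − 5 + 2 = 3.
GR = (1 − 1/4) × 3² / 8 = 0.75 × 9 / 8 = 0.84375 dB.
Output = 6 − 0.84375 = 5.15625 dBu.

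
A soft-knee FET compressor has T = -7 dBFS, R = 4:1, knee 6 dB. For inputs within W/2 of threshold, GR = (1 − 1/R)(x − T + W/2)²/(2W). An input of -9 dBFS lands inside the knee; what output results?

-9.0625 dBFS

x − T + W/2 = -9 − (-7) + 3 = 1.
GR = (1 − 1/4) × 1² / 12 = 0.75 × 1 / 12 = 0.0625 dB.
Output = -9 − 0.0625 = -9.0625 dBFS.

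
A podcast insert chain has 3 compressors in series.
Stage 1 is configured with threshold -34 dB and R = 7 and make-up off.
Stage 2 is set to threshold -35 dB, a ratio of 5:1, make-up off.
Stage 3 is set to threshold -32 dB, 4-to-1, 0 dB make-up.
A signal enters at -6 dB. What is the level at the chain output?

Stage 1: 28 dB above -34 dB, reduced 7:1 to 4 dB above → -30 dB.
Stage 2: 5 dB above -35 dB, reduced 5:1 to 1 dB above → -34 dB.
Stage 3: -34 dB is at or below the -32 dB threshold — no compression; output -34 dB.

-34 dB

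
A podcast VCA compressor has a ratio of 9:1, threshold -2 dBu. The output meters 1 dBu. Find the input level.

25 dBu

The compressed level sits 1 − (-2) = 3 dB over threshold.
Before 9:1 compression the overshoot was 3 × 9 = 27 dB, so input = -2 + 27 = 25 dBu.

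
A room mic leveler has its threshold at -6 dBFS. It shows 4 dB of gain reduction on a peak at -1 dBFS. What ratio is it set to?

Input overshoot = -1 − (-6) = 5 dB.
Output overshoot = 5 − 4 = 1 dB.
Ratio = input overshoot / output overshoot = 5 / 1 = 5.

5:1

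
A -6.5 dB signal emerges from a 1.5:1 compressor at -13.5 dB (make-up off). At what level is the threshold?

-27.5 dB

Input is 21 dB above T (since output overshoot × R = input overshoot: (-13.5 − T)·1.5 = -6.5 − T gives T = -27.5 dB).
Check: -27.5 + (-6.5 − (-27.5))/1.5 = -27.5 + 14 = -13.5 dB. ✓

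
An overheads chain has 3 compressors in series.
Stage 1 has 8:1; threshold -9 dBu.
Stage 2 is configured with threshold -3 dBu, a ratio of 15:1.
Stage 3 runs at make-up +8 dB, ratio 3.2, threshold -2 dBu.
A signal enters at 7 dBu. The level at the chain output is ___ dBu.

Stage 1: overshoot 16 dB → 16/8 = 2 dB → -7 dBu.
Stage 2: -7 dBu ≤ -3 dBu, so stage 2 doesn't engage; output -7 dBu.
Stage 3: -7 dBu is at or below the -2 dBu threshold — no compression; make-up brings it to 1 dBu.

1 dBu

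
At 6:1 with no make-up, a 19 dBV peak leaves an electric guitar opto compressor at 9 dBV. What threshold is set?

7 dBV

Gain reduction = 19 − 9 = 10 dB; output overshoot = GR / (R − 1) = 10 / 5 = 2 dB.
Threshold = output − output overshoot = 9 − 2 = 7 dBV.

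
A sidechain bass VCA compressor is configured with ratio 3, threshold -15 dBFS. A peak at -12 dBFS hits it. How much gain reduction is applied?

-12 dBFS exceeds the threshold by 3 dB.
After 3:1 compression the overshoot becomes 3/3 = 1 dB.
GR = overshoot in − overshoot out = 3 − 1 = 2 dB.

2 dB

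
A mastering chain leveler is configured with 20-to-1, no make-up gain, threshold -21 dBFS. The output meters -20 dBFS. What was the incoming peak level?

-1 dBFS

That's 1 dB above the -21 dBFS threshold.
Input overshoot = R × output overshoot = 20 dB → input = -21 + 20 = -1 dBFS.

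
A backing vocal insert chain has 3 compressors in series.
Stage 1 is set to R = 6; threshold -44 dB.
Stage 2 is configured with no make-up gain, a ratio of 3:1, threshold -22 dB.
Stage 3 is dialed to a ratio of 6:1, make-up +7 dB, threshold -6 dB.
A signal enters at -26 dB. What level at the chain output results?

-34 dB

Stage 1: 18 dB above -44 dB, reduced 6:1 to 3 dB above → -41 dB.
Stage 2: -41 dB is at or below the -22 dB threshold — no compression; output -41 dB.
Stage 3: below threshold (-41 ≤ -6); passes unchanged; make-up brings it to -34 dB.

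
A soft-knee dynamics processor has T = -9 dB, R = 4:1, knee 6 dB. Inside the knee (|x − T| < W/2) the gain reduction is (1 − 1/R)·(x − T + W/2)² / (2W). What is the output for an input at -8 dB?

-9 dB

x − T + W/2 = -8 − (-9) + 3 = 4.
GR = (1 − 1/4) × 4² / 12 = 0.75 × 16 / 12 = 1 dB.
Output = -8 − 1 = -9 dB.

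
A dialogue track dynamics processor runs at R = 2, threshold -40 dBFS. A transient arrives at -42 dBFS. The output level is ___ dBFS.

-42 dBFS

-42 dBFS is 2 dB below the -40 dBFS threshold, so no gain reduction is applied.
Output = input = -42 dBFS.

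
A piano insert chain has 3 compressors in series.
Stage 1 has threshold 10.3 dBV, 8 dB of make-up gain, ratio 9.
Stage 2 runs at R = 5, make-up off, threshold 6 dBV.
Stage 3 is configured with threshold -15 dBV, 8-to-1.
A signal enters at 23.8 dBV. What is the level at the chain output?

Stage 1: 23.8 dBV is 13.5 dB over 10.3 dBV; at 9:1 that becomes 1.5 dB over, giving 11.8 dBV; +8 dB make-up → 19.8 dBV.
Stage 2: 13.8 dB above 6 dBV, reduced 5:1 to 2.76 dB above → 8.76 dBV.
Stage 3: 23.76 dB above -15 dBV, reduced 8:1 to 2.97 dB above → -12.03 dBV.

-12.03 dBV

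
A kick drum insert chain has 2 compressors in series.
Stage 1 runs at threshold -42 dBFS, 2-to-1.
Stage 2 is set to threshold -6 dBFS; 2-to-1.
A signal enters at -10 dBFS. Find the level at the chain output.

-26 dBFS

Stage 1: 32 dB above -42 dBFS, reduced 2:1 to 16 dB above → -26 dBFS.
Stage 2: -26 dBFS is at or below the -6 dBFS threshold — no compression; output -26 dBFS.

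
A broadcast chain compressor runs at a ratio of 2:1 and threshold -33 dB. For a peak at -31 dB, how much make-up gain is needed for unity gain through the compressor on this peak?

1 dB

The peak compresses to -33 + 2/2 = -32 dB.
To reach -31 dB requires -31 − (-32) = 1 dB of make-up.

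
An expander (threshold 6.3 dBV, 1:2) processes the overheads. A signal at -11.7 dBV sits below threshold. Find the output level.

-29.7 dBV

Undershoot = 6.3 − (-11.7) = 18 dB.
At 1:2, that expands to 36 dB under threshold.
Output = 6.3 − 36 = -29.7 dBV.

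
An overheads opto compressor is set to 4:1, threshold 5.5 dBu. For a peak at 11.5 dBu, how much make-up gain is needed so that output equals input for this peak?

4.5 dB

The peak compresses to 5.5 + 6/4 = 7 dBu.
To reach 11.5 dBu requires 11.5 − 7 = 4.5 dB of make-up.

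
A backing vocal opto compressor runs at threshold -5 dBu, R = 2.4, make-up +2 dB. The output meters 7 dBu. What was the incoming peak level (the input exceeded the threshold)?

19 dBu

Stripping the +2 dB make-up gives 5 dBu at the gain stage.
The compressed level sits 5 − (-5) = 10 dB over threshold.
Undo the ratio: input overshoot = 10 × 2.4 = 24 dB, giving input = 19 dBu.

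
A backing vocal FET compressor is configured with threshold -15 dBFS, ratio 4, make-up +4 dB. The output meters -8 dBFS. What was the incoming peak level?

Before make-up, the level was -8 − 4 = -12 dBFS.
Post-compression overshoot = -12 − (-15) = 3 dB.
Undo the ratio: input overshoot = 3 × 4 = 12 dB, giving input = -3 dBFS.

-3 dBFS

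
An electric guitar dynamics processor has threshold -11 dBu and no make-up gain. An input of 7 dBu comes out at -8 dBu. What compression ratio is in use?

6:1

Input overshoot = 7 − (-11) = 18 dB; output overshoot = -8 − (-11) = 3 dB.
Ratio = 18 / 3 = 6.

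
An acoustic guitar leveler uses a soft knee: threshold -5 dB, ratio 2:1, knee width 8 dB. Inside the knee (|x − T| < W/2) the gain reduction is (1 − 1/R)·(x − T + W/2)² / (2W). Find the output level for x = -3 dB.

-4.125 dB

x − T + W/2 = -3 − (-5) + 4 = 6.
GR = (1 − 1/2) × 6² / 16 = 0.5 × 36 / 16 = 1.125 dB.
Output = -3 − 1.125 = -4.125 dB.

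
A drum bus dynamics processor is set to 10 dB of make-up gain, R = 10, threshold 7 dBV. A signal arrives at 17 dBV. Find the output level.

18 dBV

Overshoot: 17 − 7 = 10 dB.
10:1 compression reduces that to 10/10 = 1 dB over.
Output = 7 + 1 = 8 dBV; make-up adds 10 dB, giving 18 dBV.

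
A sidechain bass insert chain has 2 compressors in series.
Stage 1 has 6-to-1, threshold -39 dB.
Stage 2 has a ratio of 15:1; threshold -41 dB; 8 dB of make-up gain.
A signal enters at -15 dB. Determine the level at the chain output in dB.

Stage 1: 24 dB above -39 dB, reduced 6:1 to 4 dB above → -35 dB.
Stage 2: overshoot 6 dB → 6/15 = 0.4 dB → -40.6 dB; +8 dB make-up → -32.6 dB.

-32.6 dB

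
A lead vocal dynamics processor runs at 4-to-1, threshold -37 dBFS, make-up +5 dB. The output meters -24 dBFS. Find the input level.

Remove make-up: -24 − 5 = -29 dBFS.
The compressed level sits -29 − (-37) = 8 dB over threshold.
Undo the ratio: input overshoot = 8 × 4 = 32 dB, giving input = -5 dBFS.

-5 dBFS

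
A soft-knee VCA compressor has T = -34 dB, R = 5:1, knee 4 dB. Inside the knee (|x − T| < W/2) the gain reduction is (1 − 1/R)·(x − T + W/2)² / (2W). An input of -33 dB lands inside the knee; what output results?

-33.9 dB

x − T + W/2 = -33 − (-34) + 2 = 3.
GR = (1 − 1/5) × 3² / 8 = 0.8 × 9 / 8 = 0.9 dB.
Output = -33 − 0.9 = -33.9 dB.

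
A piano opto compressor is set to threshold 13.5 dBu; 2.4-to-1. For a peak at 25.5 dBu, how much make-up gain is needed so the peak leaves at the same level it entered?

Without make-up, output = threshold + overshoot/2.4 = 13.5 + 5 = 18.5 dBu.
Gap to target: 7 dB.

7 dB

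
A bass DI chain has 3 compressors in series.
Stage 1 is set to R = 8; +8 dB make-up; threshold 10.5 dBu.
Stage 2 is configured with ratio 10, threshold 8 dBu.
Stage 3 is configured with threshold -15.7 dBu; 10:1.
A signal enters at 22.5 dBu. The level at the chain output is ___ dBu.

-13.21 dBu

Stage 1: 12 dB above 10.5 dBu, reduced 8:1 to 1.5 dB above → 12 dBu; +8 dB make-up → 20 dBu.
Stage 2: 12 dB above 8 dBu, reduced 10:1 to 1.2 dB above → 9.2 dBu.
Stage 3: overshoot 24.9 dB → 24.9/10 = 2.49 dB → -13.21 dBu.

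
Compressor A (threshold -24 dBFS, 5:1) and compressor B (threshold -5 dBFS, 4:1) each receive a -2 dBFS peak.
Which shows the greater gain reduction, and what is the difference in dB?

A, by 15.35 dB

A: overshoot 22 dB → output overshoot 4.4 dB → GR 17.6 dB.
B: overshoot 3 dB → output overshoot 0.75 dB → GR 2.25 dB.
A applies 15.35 dB more gain reduction.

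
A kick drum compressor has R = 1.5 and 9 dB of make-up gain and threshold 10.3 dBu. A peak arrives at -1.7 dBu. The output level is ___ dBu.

-1.7 dBu is 12 dB below the 10.3 dBu threshold, so no gain reduction is applied.
Make-up gain adds 9 dB: -1.7 + 9 = 7.3 dBu.

7.3 dBu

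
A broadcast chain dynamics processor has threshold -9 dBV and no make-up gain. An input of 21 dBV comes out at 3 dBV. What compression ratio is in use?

Input overshoot = 21 − (-9) = 30 dB; output overshoot = 3 − (-9) = 12 dB.
Ratio = 30 / 12 = 2.5.

2.5:1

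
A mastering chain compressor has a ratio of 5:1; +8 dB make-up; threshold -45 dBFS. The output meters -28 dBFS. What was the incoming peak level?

0 dBFS

Before make-up, the level was -28 − 8 = -36 dBFS.
Post-compression overshoot = -36 − (-45) = 9 dB.
Undo the ratio: input overshoot = 9 × 5 = 45 dB, giving input = 0 dBFS.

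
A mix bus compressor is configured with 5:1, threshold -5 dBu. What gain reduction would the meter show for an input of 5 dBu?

The signal is 10 dB above threshold.
A 5:1 ratio leaves 2 dB of that excess.
Gain reduction = 10 − 2 = 8 dB.

8 dB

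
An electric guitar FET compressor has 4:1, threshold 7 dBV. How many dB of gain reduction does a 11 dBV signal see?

3 dB

Overshoot = 11 − 7 = 4 dB.
At 4:1, output sits 4/4 = 1 dB above threshold.
So the signal is attenuated by 4 − 1 = 3 dB.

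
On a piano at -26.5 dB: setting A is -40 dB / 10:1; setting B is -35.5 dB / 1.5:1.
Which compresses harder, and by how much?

A: GR = 13.5 − 13.5/10 = 12.15 dB.
B: GR = 9 − 9/1.5 = 3 dB.
A applies 9.15 dB more gain reduction.

A, by 9.15 dB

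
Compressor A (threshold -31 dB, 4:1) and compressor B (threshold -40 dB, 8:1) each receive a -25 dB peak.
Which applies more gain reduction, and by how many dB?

A: 6 dB over, compressed to 1.5 dB over, so 4.5 dB of GR.
B: 15 dB over, compressed to 1.875 dB over, so 13.125 dB of GR.
Difference: 8.625 dB in favour of B.

B, by 8.625 dB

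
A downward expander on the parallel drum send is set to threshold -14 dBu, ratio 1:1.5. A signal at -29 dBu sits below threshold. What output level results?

-36.5 dBu

Undershoot = (-14) − (-29) = 15 dB.
At 1:1.5, that expands to 22.5 dB under threshold.
Output = -14 − 22.5 = -36.5 dBu.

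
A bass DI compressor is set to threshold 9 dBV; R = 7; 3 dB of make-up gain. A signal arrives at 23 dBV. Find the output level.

14 dBV

23 dBV sits 14 dB over threshold.
7:1 compression reduces that to 14/7 = 2 dB over.
So the level is 9 + 2 = 11 dBV; make-up adds 3 dB, giving 14 dBV.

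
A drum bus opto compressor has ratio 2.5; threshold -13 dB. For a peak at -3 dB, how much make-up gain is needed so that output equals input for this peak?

6 dB

Overshoot 10 dB → 10/2.5 = 4 dB after compression, so the compressed level is -13 + 4 = -9 dB.
Make-up = target − compressed = -3 − (-9) = 6 dB.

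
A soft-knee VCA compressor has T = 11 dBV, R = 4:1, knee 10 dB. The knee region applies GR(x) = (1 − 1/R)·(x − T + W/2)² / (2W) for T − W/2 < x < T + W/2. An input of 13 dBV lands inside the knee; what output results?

11.1625 dBV

x − T + W/2 = 13 − 11 + 5 = 7.
GR = (1 − 1/4) × 7² / 20 = 0.75 × 49 / 20 = 1.8375 dB.
Output = 13 − 1.8375 = 11.1625 dBV.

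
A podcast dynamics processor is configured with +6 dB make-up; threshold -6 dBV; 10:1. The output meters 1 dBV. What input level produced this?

Before make-up, the level was 1 − 6 = -5 dBV.
The compressed level sits -5 − (-6) = 1 dB over threshold.
Input overshoot = R × output overshoot = 10 dB → input = -6 + 10 = 4 dBV.

4 dBV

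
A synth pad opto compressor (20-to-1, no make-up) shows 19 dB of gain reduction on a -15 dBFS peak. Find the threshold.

Input is 20 dB above T (since output overshoot × R = input overshoot: (-34 − T)·20 = -15 − T gives T = -35 dBFS).
Check: -35 + (-15 − (-35))/20 = -35 + 1 = -34 dBFS. ✓

-35 dBFS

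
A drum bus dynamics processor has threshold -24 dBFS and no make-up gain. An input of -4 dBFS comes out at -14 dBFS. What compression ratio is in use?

2:1

Input overshoot = -4 − (-24) = 20 dB; output overshoot = -14 − (-24) = 10 dB.
Ratio = 20 / 10 = 2.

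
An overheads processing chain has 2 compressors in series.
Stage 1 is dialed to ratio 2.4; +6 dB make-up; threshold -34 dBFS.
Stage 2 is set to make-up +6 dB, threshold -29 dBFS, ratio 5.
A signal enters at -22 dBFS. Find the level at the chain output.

Stage 1: overshoot 12 dB → 12/2.4 = 5 dB → -29 dBFS; +6 dB make-up → -23 dBFS.
Stage 2: overshoot 6 dB → 6/5 = 1.2 dB → -27.8 dBFS; +6 dB make-up → -21.8 dBFS.

-21.8 dBFS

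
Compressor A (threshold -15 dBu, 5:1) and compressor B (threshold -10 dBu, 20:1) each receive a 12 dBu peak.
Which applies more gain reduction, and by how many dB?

A: overshoot 27 dB → output overshoot 5.4 dB → GR 21.6 dB.
B: overshoot 22 dB → output overshoot 1.1 dB → GR 20.9 dB.
Difference: 0.7 dB in favour of A.

A, by 0.7 dB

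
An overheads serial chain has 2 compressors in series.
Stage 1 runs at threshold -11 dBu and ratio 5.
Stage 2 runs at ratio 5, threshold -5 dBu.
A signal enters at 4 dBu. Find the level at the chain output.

Stage 1: 15 dB above -11 dBu, reduced 5:1 to 3 dB above → -8 dBu.
Stage 2: below threshold (-8 ≤ -5); passes unchanged; output -8 dBu.

-8 dBu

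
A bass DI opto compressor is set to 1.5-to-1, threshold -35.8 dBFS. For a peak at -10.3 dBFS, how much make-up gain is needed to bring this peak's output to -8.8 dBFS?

10 dB

The peak compresses to -35.8 + 25.5/1.5 = -18.8 dBFS.
To reach -8.8 dBFS requires -8.8 − (-18.8) = 10 dB of make-up.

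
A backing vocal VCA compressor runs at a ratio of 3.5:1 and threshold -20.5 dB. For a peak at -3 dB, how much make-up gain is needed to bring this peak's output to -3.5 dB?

Without make-up, output = threshold + overshoot/3.5 = -20.5 + 5 = -15.5 dB.
Gap to target: 12 dB.

12 dB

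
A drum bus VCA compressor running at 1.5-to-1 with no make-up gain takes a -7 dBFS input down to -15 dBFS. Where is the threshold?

-31 dBFS

Let T be the threshold. Output overshoot = (input overshoot)/R, so -15 − T = (-7 − T)/1.5.
1.5·(-15 − T) = -7 − T → 0.5·T = -22.5 − (-7) = -15.5.
T = -15.5/0.5 = -31 dBFS.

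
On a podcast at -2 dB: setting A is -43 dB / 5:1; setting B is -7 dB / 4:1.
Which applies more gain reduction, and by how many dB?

A, by 29.05 dB

A: 41 dB over, compressed to 8.2 dB over, so 32.8 dB of GR.
B: 5 dB over, compressed to 1.25 dB over, so 3.75 dB of GR.
A reduces 29.05 dB more.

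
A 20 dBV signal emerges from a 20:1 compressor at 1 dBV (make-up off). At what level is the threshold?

0 dBV

Let T be the threshold. Output overshoot = (input overshoot)/R, so 1 − T = (20 − T)/20.
20·(1 − T) = 20 − T → 19·T = 20 − 20 = 0.
T = 0/19 = 0 dBV.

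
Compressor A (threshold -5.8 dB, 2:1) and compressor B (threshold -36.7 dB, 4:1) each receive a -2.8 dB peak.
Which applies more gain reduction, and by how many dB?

B, by 23.925 dB

A: overshoot 3 dB → output overshoot 1.5 dB → GR 1.5 dB.
B: overshoot 33.9 dB → output overshoot 8.475 dB → GR 25.425 dB.
Difference: 23.925 dB in favour of B.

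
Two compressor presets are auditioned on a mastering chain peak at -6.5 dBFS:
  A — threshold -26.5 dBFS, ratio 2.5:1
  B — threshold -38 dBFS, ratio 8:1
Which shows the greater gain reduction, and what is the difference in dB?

B, by 15.5625 dB

A: GR = 20 − 20/2.5 = 12 dB.
B: GR = 31.5 − 31.5/8 = 27.5625 dB.
B reduces 15.5625 dB more.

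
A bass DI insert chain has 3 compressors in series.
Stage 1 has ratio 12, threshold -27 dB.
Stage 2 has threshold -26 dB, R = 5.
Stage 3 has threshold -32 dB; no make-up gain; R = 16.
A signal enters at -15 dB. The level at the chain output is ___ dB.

-31.625 dB

Stage 1: 12 dB above -27 dB, reduced 12:1 to 1 dB above → -26 dB.
Stage 2: below threshold (-26 ≤ -26); passes unchanged; output -26 dB.
Stage 3: overshoot 6 dB → 6/16 = 0.375 dB → -31.625 dB.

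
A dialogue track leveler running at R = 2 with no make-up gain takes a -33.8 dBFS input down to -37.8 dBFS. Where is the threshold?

-41.8 dBFS

Input is 8 dB above T (since output overshoot × R = input overshoot: (-37.8 − T)·2 = -33.8 − T gives T = -41.8 dBFS).
Check: -41.8 + (-33.8 − (-41.8))/2 = -41.8 + 4 = -37.8 dBFS. ✓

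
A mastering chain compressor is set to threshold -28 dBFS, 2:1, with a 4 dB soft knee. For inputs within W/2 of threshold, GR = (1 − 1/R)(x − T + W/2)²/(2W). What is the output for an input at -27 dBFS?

-27.5625 dBFS

x − T + W/2 = -27 − (-28) + 2 = 3.
GR = (1 − 1/2) × 3² / 8 = 0.5 × 9 / 8 = 0.5625 dB.
Output = -27 − 0.5625 = -27.5625 dBFS.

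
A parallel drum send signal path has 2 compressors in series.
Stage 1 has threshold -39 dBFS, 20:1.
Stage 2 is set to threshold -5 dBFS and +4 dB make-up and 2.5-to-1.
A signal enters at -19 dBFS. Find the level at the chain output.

-34 dBFS

Stage 1: 20 dB above -39 dBFS, reduced 20:1 to 1 dB above → -38 dBFS.
Stage 2: -38 dBFS ≤ -5 dBFS, so stage 2 doesn't engage; make-up brings it to -34 dBFS.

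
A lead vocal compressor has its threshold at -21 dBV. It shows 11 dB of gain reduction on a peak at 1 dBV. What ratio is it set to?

Input overshoot = 1 − (-21) = 22 dB.
Output overshoot = 22 − 11 = 11 dB.
Ratio = input overshoot / output overshoot = 22 / 11 = 2.

2:1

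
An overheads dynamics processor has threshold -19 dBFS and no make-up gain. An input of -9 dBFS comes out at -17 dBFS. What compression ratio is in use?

Input overshoot = -9 − (-19) = 10 dB; output overshoot = -17 − (-19) = 2 dB.
Ratio = 10 / 2 = 5.

5:1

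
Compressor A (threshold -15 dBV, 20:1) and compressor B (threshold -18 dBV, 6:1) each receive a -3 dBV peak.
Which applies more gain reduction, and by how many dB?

A: overshoot 12 dB → output overshoot 0.6 dB → GR 11.4 dB.
B: overshoot 15 dB → output overshoot 2.5 dB → GR 12.5 dB.
B reduces 1.1 dB more.

B, by 1.1 dB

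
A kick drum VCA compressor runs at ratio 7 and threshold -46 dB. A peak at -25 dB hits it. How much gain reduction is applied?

Overshoot = -25 − (-46) = 21 dB.
After 7:1 compression the overshoot becomes 21/7 = 3 dB.
So the signal is attenuated by 21 − 3 = 18 dB.

18 dB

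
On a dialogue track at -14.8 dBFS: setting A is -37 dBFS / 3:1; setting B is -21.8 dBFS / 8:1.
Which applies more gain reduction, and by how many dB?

A, by 8.675 dB

A: overshoot 22.2 dB → output overshoot 7.4 dB → GR 14.8 dB.
B: overshoot 7 dB → output overshoot 0.875 dB → GR 6.125 dB.
A reduces 8.675 dB more.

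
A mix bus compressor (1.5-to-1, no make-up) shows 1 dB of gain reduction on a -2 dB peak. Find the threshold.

-5 dB

Let T be the threshold. Output overshoot = (input overshoot)/R, so -3 − T = (-2 − T)/1.5.
1.5·(-3 − T) = -2 − T → 0.5·T = -4.5 − (-2) = -2.5.
T = -2.5/0.5 = -5 dB.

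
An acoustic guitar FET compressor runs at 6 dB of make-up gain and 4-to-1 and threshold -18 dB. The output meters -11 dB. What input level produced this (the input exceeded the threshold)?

-14 dB

Stripping the +6 dB make-up gives -17 dB at the gain stage.
Post-compression overshoot = -17 − (-18) = 1 dB.
Undo the ratio: input overshoot = 1 × 4 = 4 dB, giving input = -14 dB.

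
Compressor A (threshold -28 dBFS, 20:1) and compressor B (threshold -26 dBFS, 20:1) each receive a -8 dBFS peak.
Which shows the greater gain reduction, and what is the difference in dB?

A, by 1.9 dB

A: overshoot 20 dB → output overshoot 1 dB → GR 19 dB.
B: overshoot 18 dB → output overshoot 0.9 dB → GR 17.1 dB.
A applies 1.9 dB more gain reduction.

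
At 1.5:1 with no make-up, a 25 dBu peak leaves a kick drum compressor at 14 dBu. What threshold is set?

-8 dBu

Input is 33 dB above T (since output overshoot × R = input overshoot: (14 − T)·1.5 = 25 − T gives T = -8 dBu).
Check: -8 + (25 − (-8))/1.5 = -8 + 22 = 14 dBu. ✓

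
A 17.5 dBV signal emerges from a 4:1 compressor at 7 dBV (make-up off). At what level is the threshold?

3.5 dBV

Gain reduction = 17.5 − 7 = 10.5 dB; output overshoot = GR / (R − 1) = 10.5 / 3 = 3.5 dB.
Threshold = output − output overshoot = 7 − 3.5 = 3.5 dBV.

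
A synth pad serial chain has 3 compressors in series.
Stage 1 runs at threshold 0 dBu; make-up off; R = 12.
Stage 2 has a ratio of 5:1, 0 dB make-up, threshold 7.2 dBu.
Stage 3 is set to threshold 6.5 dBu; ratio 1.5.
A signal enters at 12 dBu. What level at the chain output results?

Stage 1: 12 dBu is 12 dB over 0 dBu; at 12:1 that becomes 1 dB over, giving 1 dBu.
Stage 2: 1 dBu is at or below the 7.2 dBu threshold — no compression; output 1 dBu.
Stage 3: 1 dBu is at or below the 6.5 dBu threshold — no compression; output 1 dBu.

1 dBu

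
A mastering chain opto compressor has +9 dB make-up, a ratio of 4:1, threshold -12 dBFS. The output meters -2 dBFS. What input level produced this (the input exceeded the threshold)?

Stripping the +9 dB make-up gives -11 dBFS at the gain stage.
That's 1 dB above the -12 dBFS threshold.
Before 4:1 compression the overshoot was 1 × 4 = 4 dB, so input = -12 + 4 = -8 dBFS.

-8 dBFS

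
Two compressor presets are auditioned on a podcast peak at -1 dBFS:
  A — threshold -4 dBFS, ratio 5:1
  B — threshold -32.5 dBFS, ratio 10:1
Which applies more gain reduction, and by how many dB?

B, by 25.95 dB

A: 3 dB over, compressed to 0.6 dB over, so 2.4 dB of GR.
B: 31.5 dB over, compressed to 3.15 dB over, so 28.35 dB of GR.
Difference: 25.95 dB in favour of B.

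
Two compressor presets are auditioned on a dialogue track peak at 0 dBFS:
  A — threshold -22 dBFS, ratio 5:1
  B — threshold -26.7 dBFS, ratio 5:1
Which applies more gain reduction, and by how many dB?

A: overshoot 22 dB → output overshoot 4.4 dB → GR 17.6 dB.
B: overshoot 26.7 dB → output overshoot 5.34 dB → GR 21.36 dB.
B applies 3.76 dB more gain reduction.

B, by 3.76 dB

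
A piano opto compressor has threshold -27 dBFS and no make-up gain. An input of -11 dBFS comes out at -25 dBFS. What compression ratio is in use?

8:1

Input overshoot = -11 − (-27) = 16 dB; output overshoot = -25 − (-27) = 2 dB.
Ratio = 16 / 2 = 8.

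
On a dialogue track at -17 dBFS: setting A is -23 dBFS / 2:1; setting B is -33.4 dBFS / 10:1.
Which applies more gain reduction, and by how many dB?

A: 6 dB over, compressed to 3 dB over, so 3 dB of GR.
B: 16.4 dB over, compressed to 1.64 dB over, so 14.76 dB of GR.
B applies 11.76 dB more gain reduction.

B, by 11.76 dB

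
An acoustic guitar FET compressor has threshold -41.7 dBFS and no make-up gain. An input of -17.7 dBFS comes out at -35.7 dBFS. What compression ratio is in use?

Input overshoot = -17.7 − (-41.7) = 24 dB; output overshoot = -35.7 − (-41.7) = 6 dB.
Ratio = 24 / 6 = 4.

4:1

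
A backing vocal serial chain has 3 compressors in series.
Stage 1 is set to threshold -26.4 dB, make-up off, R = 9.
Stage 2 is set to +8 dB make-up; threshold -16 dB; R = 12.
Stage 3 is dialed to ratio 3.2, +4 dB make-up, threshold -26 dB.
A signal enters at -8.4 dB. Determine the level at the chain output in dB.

-19 dB

Stage 1: -8.4 dB is 18 dB over -26.4 dB; at 9:1 that becomes 2 dB over, giving -24.4 dB.
Stage 2: -24.4 dB is at or below the -16 dB threshold — no compression; make-up brings it to -16.4 dB.
Stage 3: 9.6 dB above -26 dB, reduced 3.2:1 to 3 dB above → -23 dB; +4 dB make-up → -19 dB.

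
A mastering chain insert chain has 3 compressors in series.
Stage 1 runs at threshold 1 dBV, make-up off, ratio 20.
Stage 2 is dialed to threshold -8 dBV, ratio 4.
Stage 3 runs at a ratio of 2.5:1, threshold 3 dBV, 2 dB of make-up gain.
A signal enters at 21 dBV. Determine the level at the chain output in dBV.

-3.5 dBV

Stage 1: 21 dBV is 20 dB over 1 dBV; at 20:1 that becomes 1 dB over, giving 2 dBV.
Stage 2: overshoot 10 dB → 10/4 = 2.5 dB → -5.5 dBV.
Stage 3: -5.5 dBV ≤ 3 dBV, so stage 3 doesn't engage; make-up brings it to -3.5 dBV.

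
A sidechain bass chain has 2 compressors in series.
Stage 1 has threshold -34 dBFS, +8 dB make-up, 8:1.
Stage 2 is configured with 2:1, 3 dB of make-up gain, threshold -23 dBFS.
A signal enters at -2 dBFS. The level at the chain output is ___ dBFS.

-19.5 dBFS

Stage 1: overshoot 32 dB → 32/8 = 4 dB → -30 dBFS; +8 dB make-up → -22 dBFS.
Stage 2: -22 dBFS is 1 dB over -23 dBFS; at 2:1 that becomes 0.5 dB over, giving -22.5 dBFS; +3 dB make-up → -19.5 dBFS.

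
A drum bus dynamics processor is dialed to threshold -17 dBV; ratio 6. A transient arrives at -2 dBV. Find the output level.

-14.5 dBV

-2 dBV sits 15 dB over threshold.
The 15 dB excess becomes 2.5 dB after 6:1 reduction.
So the level is -17 + 2.5 = -14.5 dBV.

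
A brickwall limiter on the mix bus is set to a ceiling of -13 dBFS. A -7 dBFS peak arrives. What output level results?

-13 dBFS

The limiter clamps the peak to its -13 dBFS ceiling.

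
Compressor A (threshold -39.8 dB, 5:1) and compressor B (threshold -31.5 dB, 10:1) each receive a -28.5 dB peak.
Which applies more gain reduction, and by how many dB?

A, by 6.34 dB

A: overshoot 11.3 dB → output overshoot 2.26 dB → GR 9.04 dB.
B: overshoot 3 dB → output overshoot 0.3 dB → GR 2.7 dB.
A reduces 6.34 dB more.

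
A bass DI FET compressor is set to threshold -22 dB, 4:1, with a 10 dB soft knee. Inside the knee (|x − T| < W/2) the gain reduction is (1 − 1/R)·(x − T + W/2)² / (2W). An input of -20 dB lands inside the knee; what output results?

-21.8375 dB

x − T + W/2 = -20 − (-22) + 5 = 7.
GR = (1 − 1/4) × 7² / 20 = 0.75 × 49 / 20 = 1.8375 dB.
Output = -20 − 1.8375 = -21.8375 dB.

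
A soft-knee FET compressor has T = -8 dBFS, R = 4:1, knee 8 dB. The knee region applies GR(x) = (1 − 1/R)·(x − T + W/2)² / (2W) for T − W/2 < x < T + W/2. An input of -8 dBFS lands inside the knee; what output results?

-8.75 dBFS

x − T + W/2 = -8 − (-8) + 4 = 4.
GR = (1 − 1/4) × 4² / 16 = 0.75 × 16 / 16 = 0.75 dB.
Output = -8 − 0.75 = -8.75 dBFS.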